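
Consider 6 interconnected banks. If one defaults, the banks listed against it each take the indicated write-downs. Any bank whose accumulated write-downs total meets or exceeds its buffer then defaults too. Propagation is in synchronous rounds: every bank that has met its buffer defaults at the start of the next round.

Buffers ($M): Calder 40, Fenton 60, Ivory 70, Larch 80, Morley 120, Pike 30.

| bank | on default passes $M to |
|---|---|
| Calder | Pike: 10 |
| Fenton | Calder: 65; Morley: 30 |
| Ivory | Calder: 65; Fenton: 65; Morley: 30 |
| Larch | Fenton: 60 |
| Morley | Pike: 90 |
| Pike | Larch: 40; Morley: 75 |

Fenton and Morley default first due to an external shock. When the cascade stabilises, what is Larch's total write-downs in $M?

Round 1 — Fenton, Morley default (initial).
  Calder: +65 → 65 ≥ 40
  Pike: +90 → 90 ≥ 30
Round 2 — Calder, Pike default.
  Larch: +40 → 40 < 80
No further defaults.

40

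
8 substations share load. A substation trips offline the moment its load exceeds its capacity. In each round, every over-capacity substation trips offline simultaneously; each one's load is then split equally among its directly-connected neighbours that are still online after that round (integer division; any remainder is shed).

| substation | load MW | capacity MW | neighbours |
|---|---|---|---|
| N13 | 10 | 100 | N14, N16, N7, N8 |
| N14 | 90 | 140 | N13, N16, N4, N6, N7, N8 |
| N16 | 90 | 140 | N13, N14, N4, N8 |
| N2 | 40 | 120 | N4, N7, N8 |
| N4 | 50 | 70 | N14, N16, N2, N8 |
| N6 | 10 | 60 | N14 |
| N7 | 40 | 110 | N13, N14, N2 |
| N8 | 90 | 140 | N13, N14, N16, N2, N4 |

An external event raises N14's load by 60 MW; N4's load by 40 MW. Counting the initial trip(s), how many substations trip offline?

Round 1 — N14 at 150 > 140; N4 at 90 > 70. N14, N4 trip offline.
  N14 sheds 150 MW to N13, N16, N6, N7, N8: 30 each.
    N13: 10+30 = 40 ≤ 100
    N16: 90+30 = 120 ≤ 140
    N6: 10+30 = 40 ≤ 60
    N7: 40+30 = 70 ≤ 110
    N8: 90+30 = 120 ≤ 140
  N4 sheds 90 MW to N16, N2, N8: 30 each.
    N16: 120+30 = 150 > 140
    N2: 40+30 = 70 ≤ 120
    N8: 120+30 = 150 > 140
Round 2 — N16, N8 trip offline.
  N16 sheds 150 MW to N13: 150 each.
    N13: 40+150 = 190 > 100
  N8 sheds 150 MW to N13, N2: 75 each.
    N13: 190+75 = 265 > 100
    N2: 70+75 = 145 > 120
Round 3 — N13, N2 trip offline.
  N13 sheds 265 MW to N7: 265 each.
    N7: 70+265 = 335 > 110
  N2 sheds 145 MW to N7: 145 each.
    N7: 335+145 = 480 > 110
Round 4 — N7 trips offline.
  N7 sheds 480 MW: no online neighbours, lost.
No further trips.

7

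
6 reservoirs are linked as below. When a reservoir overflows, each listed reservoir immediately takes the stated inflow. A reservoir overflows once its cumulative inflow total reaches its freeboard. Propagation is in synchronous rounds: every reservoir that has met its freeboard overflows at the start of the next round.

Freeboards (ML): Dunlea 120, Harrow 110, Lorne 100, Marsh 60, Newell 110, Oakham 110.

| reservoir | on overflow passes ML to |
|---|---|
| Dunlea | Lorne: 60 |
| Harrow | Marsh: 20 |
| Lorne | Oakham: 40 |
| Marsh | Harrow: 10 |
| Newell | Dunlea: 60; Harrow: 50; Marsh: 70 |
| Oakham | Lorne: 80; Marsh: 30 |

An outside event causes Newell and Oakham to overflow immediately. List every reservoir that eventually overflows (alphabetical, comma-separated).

Marsh, Newell, Oakham

Round 1 — Newell, Oakham overflow (initial).
  Dunlea: +60 → 60 < 120
  Harrow: +50 → 50 < 110
  Lorne: +80 → 80 < 100
  Marsh: +70+30 → 100 ≥ 60
Round 2 — Marsh overflows.
  Harrow: +10 → 60 < 110
No further overflows.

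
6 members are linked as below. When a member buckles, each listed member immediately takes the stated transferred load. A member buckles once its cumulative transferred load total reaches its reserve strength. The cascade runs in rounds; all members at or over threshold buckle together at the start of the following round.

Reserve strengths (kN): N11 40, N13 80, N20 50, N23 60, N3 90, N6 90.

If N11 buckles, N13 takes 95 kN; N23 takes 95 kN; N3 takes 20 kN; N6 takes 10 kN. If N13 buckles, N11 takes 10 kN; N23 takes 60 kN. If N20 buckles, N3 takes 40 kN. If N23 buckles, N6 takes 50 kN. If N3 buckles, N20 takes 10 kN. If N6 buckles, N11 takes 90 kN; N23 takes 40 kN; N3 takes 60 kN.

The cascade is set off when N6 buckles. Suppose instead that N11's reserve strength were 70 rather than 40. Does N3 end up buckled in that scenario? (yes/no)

no

With N11's reserve strength at 70:
Round 1 — N6 buckles (initial).
  N11: +90 → 90 ≥ 70
  N23: +40 → 40 < 60
  N3: +60 → 60 < 90
Round 2 — N11 buckles.
  N13: +95 → 95 ≥ 80
  N23: +95 → 135 ≥ 60
  N3: +20 → 80 < 90
Round 3 — N13, N23 buckle.
No further bucklings.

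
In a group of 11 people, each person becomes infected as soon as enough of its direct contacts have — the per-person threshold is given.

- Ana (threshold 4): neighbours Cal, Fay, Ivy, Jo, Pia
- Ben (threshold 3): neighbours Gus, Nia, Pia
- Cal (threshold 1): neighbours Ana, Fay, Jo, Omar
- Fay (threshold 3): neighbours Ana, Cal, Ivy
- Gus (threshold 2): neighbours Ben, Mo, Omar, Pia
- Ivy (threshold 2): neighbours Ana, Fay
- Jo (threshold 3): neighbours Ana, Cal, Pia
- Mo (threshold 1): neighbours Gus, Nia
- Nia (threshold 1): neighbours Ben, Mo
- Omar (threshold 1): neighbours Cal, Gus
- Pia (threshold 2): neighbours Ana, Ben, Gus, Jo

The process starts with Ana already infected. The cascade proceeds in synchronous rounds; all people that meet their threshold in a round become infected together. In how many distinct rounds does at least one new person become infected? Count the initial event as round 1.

3

Round 1 — Ana becomes infected (initial).
Round 2 — checking thresholds:
  Cal: 1 of 4 neighbours ≥ 1, becomes infected.
  Fay: 1 of 3 neighbours < 3, below threshold.
  Ivy: 1 of 2 neighbours < 2, below threshold.
  Jo: 1 of 3 neighbours < 3, below threshold.
  Pia: 1 of 4 neighbours < 2, below threshold.
Round 3 — checking thresholds:
  Fay: 2 of 3 neighbours < 3, below threshold.
  Ivy: 1 of 2 neighbours < 2, below threshold.
  Jo: 2 of 3 neighbours < 3, below threshold.
  Omar: 1 of 2 neighbours ≥ 1, becomes infected.
  Pia: 1 of 4 neighbours < 2, below threshold.
Round 4 — no new infections; cascade stops.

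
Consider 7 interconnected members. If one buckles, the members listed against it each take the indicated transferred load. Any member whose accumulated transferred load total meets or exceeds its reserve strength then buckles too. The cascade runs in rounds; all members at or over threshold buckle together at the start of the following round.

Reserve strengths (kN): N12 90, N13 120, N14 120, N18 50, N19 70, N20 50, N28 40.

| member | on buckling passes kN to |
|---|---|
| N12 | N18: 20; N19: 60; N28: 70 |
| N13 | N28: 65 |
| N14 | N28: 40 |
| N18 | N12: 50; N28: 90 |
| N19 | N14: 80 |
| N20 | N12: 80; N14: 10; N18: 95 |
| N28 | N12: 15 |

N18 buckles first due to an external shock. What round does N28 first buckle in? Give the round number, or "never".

Round 1 — N18 buckles (initial).
  N12: +50 → 50 < 90
  N28: +90 → 90 ≥ 40
Round 2 — N28 buckles.
  N12: +15 → 65 < 90
No further bucklings.

2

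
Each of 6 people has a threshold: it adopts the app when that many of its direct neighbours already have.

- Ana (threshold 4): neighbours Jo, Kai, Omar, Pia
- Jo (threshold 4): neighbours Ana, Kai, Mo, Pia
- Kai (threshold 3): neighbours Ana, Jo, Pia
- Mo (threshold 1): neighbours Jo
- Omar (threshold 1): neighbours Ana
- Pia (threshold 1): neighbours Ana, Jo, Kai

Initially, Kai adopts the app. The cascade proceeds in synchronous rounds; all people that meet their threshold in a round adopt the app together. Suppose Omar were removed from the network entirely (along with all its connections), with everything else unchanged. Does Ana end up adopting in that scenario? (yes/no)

With Omar removed:
Round 1 — Kai adopts the app (initial).
Round 2 — checking thresholds:
  Ana: 1 of 3 neighbours < 4, not yet.
  Jo: 1 of 4 neighbours < 4, not yet.
  Pia: 1 of 3 neighbours ≥ 1, adopts the app.
Round 3 — no new adoptions; cascade stops.

no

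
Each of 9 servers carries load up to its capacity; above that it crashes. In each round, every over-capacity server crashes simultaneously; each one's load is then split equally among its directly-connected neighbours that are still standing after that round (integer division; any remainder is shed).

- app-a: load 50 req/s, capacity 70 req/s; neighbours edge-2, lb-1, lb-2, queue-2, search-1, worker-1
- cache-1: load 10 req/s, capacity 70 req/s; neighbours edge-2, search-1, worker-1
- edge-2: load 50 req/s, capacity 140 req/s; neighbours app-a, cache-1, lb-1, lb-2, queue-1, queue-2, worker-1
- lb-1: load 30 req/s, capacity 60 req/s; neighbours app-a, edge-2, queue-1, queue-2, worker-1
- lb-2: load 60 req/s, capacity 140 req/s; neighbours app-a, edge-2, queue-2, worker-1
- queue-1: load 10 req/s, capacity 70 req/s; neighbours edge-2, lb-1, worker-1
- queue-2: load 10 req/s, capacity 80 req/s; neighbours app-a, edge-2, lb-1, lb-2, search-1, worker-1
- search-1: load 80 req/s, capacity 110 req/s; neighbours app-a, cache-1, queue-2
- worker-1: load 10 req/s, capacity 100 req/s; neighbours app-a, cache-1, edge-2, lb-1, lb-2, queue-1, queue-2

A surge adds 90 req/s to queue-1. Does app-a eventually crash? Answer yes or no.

no

Round 1 — queue-1 at 100 > 70. queue-1 crashes.
  queue-1 sheds 100 req/s to edge-2, lb-1, worker-1: 33 each (1 lost).
    edge-2: 50+33 = 83 ≤ 140
    lb-1: 30+33 = 63 > 60
    worker-1: 10+33 = 43 ≤ 100
Round 2 — lb-1 crashes.
  lb-1 sheds 63 req/s to app-a, edge-2, queue-2, worker-1: 15 each (3 lost).
    app-a: 50+15 = 65 ≤ 70
    edge-2: 83+15 = 98 ≤ 140
    queue-2: 10+15 = 25 ≤ 80
    worker-1: 43+15 = 58 ≤ 100
No further crashes.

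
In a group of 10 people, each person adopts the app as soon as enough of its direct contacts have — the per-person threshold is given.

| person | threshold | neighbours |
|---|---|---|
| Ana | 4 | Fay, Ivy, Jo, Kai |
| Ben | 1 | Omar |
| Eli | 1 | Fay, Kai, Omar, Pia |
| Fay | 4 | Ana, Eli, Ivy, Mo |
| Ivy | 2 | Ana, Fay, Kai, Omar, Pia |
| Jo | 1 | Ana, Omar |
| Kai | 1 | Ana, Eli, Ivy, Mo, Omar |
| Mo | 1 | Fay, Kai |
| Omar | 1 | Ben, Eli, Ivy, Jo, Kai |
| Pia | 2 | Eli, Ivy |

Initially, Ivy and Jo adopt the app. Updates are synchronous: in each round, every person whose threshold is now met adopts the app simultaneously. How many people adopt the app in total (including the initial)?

8

Round 1 — Ivy, Jo adopt the app (initial).
Round 2 — checking thresholds:
  Ana: 2 of 4 neighbours < 4, holds.
  Fay: 1 of 4 neighbours < 4, holds.
  Kai: 1 of 5 neighbours ≥ 1, adopts the app.
  Omar: 2 of 5 neighbours ≥ 1, adopts the app.
  Pia: 1 of 2 neighbours < 2, holds.
Round 3 — checking thresholds:
  Ana: 3 of 4 neighbours < 4, holds.
  Ben: 1 of 1 neighbours ≥ 1, adopts the app.
  Eli: 2 of 4 neighbours ≥ 1, adopts the app.
  Fay: 1 of 4 neighbours < 4, holds.
  Mo: 1 of 2 neighbours ≥ 1, adopts the app.
  Pia: 1 of 2 neighbours < 2, holds.
Round 4 — checking thresholds:
  Ana: 3 of 4 neighbours < 4, holds.
  Fay: 3 of 4 neighbours < 4, holds.
  Pia: 2 of 2 neighbours ≥ 2, adopts the app.
Round 5 — no new adoptions; cascade stops.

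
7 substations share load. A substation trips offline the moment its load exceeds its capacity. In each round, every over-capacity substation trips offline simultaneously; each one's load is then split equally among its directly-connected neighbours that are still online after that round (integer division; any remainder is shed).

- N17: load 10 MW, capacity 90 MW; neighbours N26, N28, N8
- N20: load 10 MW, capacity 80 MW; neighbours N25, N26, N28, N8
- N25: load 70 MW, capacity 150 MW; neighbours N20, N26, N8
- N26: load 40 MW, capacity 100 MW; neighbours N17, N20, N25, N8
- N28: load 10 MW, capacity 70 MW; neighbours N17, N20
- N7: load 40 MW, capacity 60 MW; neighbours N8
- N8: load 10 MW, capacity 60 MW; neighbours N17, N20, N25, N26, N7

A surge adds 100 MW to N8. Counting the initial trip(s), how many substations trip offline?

2

Round 1 — N8 at 110 > 60. N8 trips offline.
  N8 sheds 110 MW to N17, N20, N25, N26, N7: 22 each.
    N17: 10+22 = 32 ≤ 90
    N20: 10+22 = 32 ≤ 80
    N25: 70+22 = 92 ≤ 150
    N26: 40+22 = 62 ≤ 100
    N7: 40+22 = 62 > 60
Round 2 — N7 trips offline.
  N7 sheds 62 MW: no online neighbours, lost.
No further trips.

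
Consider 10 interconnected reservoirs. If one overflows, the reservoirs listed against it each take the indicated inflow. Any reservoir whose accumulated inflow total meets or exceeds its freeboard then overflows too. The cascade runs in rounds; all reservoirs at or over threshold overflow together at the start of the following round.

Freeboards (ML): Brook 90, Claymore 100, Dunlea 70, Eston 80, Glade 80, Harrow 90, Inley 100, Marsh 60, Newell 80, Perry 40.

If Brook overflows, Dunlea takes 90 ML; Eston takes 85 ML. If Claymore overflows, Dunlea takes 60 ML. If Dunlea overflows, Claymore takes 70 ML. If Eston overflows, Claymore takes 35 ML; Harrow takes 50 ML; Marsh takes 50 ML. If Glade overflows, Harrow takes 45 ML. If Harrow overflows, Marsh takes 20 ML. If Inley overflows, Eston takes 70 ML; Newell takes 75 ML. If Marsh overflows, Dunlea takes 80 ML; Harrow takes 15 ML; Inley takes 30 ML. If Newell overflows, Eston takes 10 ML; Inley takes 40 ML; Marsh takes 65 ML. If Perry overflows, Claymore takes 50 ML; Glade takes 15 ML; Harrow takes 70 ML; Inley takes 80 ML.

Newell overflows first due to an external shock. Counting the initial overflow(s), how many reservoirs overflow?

3

Round 1 — Newell overflows (initial).
  Eston: +10 → 10 < 80
  Inley: +40 → 40 < 100
  Marsh: +65 → 65 ≥ 60
Round 2 — Marsh overflows.
  Dunlea: +80 → 80 ≥ 70
  Harrow: +15 → 15 < 90
  Inley: +30 → 70 < 100
Round 3 — Dunlea overflows.
  Claymore: +70 → 70 < 100
No further overflows.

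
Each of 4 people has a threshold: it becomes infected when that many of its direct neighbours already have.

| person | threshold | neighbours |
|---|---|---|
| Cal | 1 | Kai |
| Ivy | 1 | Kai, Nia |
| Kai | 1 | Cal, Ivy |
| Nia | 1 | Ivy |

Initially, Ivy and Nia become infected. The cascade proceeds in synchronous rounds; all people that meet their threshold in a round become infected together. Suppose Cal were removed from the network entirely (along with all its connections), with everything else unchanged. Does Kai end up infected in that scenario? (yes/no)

With Cal removed:
Round 1 — Ivy, Nia become infected (initial).
Round 2 — checking thresholds:
  Kai: 1 of 1 neighbours ≥ 1, becomes infected.
Round 3 — no new infections; cascade stops.

yes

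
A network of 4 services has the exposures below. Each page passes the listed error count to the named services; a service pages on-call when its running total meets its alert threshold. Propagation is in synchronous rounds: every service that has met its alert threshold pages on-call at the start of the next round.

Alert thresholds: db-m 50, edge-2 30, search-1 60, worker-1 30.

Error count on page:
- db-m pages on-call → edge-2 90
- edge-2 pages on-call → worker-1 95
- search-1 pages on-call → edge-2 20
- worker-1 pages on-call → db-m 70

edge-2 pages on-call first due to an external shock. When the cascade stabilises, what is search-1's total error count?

Round 1 — edge-2 pages on-call (initial).
  worker-1: +95 → 95 ≥ 30
Round 2 — worker-1 pages on-call.
  db-m: +70 → 70 ≥ 50
Round 3 — db-m pages on-call.
No further pages.

0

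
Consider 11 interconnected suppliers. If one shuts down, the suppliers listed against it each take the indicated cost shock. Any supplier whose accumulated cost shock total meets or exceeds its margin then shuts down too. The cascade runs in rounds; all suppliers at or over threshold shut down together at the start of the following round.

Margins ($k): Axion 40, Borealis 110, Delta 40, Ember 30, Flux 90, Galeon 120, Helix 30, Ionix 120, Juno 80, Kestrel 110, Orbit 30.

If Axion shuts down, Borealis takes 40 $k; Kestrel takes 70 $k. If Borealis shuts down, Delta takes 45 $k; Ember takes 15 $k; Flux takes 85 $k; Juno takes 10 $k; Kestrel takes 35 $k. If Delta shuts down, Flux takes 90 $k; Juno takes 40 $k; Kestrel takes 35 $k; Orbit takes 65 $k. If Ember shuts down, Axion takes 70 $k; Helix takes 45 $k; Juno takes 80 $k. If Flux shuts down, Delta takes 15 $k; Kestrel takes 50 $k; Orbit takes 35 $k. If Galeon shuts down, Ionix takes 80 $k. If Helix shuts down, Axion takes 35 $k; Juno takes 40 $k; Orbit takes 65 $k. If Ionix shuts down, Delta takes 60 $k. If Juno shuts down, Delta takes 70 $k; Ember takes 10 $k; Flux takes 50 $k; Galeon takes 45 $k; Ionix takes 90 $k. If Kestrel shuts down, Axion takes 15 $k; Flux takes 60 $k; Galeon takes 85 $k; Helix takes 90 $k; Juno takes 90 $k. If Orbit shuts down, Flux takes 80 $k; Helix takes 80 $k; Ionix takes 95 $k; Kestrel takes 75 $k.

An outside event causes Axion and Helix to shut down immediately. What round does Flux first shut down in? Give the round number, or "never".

4

Round 1 — Axion, Helix shut down (initial).
  Borealis: +40 → 40 < 110
  Juno: +40 → 40 < 80
  Kestrel: +70 → 70 < 110
  Orbit: +65 → 65 ≥ 30
Round 2 — Orbit shuts down.
  Flux: +80 → 80 < 90
  Ionix: +95 → 95 < 120
  Kestrel: +75 → 145 ≥ 110
Round 3 — Kestrel shuts down.
  Flux: +60 → 140 ≥ 90
  Galeon: +85 → 85 < 120
  Juno: +90 → 130 ≥ 80
Round 4 — Flux, Juno shut down.
  Delta: +15+70 → 85 ≥ 40
  Ember: +10 → 10 < 30
  Galeon: +45 → 130 ≥ 120
  Ionix: +90 → 185 ≥ 120
Round 5 — Delta, Galeon, Ionix shut down.
No further shutdowns.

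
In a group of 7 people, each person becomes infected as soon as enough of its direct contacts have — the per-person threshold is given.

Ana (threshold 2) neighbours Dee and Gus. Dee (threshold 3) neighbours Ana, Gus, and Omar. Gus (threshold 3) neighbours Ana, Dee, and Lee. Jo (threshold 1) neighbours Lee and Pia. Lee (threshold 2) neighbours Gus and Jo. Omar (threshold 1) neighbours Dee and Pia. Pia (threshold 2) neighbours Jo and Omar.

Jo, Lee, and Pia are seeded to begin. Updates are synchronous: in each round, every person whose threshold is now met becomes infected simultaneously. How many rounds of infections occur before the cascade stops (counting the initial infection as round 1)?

Round 1 — Jo, Lee, Pia become infected (initial).
Round 2 — checking thresholds:
  Gus: 1 of 3 neighbours < 3, not yet.
  Omar: 1 of 2 neighbours ≥ 1, becomes infected.
Round 3 — no new infections; cascade stops.

2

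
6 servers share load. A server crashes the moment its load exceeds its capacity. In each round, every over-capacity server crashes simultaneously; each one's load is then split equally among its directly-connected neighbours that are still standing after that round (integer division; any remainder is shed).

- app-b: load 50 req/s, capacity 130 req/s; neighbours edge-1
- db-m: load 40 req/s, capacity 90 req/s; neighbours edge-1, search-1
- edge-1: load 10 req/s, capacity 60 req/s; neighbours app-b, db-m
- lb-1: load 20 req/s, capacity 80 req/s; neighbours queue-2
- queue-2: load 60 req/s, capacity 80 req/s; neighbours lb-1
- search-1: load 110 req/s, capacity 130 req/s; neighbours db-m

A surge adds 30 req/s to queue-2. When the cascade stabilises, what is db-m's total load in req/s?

40

Round 1 — queue-2 at 90 > 80. queue-2 crashes.
  queue-2 sheds 90 req/s to lb-1: 90 each.
    lb-1: 20+90 = 110 > 80
Round 2 — lb-1 crashes.
  lb-1 sheds 110 req/s: no online neighbours, lost.
No further crashes.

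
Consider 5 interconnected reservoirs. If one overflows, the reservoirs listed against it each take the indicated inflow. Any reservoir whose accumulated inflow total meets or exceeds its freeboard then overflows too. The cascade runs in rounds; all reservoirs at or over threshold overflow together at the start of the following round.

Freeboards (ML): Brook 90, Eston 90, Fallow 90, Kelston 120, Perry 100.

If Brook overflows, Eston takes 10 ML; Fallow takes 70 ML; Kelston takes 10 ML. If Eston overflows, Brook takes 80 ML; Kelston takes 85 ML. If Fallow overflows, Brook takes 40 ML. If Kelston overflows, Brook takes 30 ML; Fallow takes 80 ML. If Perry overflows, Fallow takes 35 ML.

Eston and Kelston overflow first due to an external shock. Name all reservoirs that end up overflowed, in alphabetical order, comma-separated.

Brook, Eston, Fallow, Kelston

Round 1 — Eston, Kelston overflow (initial).
  Brook: +80+30 → 110 ≥ 90
  Fallow: +80 → 80 < 90
Round 2 — Brook overflows.
  Fallow: +70 → 150 ≥ 90
Round 3 — Fallow overflows.
No further overflows.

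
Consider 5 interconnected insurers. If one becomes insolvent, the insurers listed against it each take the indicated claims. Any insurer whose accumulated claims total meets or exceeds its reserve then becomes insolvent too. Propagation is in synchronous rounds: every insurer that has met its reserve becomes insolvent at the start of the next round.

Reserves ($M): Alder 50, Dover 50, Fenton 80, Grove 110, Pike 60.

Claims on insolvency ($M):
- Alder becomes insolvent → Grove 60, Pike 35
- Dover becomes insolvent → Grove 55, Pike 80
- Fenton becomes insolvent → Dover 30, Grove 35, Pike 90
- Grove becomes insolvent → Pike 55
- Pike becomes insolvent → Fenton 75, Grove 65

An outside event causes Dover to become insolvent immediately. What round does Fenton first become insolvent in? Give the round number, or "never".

Round 1 — Dover becomes insolvent (initial).
  Grove: +55 → 55 < 110
  Pike: +80 → 80 ≥ 60
Round 2 — Pike becomes insolvent.
  Fenton: +75 → 75 < 80
  Grove: +65 → 120 ≥ 110
Round 3 — Grove becomes insolvent.
No further insolvencies.

never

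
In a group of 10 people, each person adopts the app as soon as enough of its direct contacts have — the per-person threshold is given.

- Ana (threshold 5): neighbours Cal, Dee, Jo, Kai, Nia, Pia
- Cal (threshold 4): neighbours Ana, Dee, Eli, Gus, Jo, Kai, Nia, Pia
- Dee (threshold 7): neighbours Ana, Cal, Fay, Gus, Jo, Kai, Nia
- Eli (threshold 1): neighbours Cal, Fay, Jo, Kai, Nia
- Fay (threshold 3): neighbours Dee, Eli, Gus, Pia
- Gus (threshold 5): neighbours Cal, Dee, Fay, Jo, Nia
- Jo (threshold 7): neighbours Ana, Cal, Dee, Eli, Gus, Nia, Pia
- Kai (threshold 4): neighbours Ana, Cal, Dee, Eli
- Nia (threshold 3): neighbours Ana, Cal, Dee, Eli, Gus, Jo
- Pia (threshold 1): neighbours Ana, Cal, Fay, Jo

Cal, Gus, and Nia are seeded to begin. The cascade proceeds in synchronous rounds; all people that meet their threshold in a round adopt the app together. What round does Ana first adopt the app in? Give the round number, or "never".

never

Round 1 — Cal, Gus, Nia adopt the app (initial).
Round 2 — checking thresholds:
  Ana: 2 of 6 neighbours < 5, below threshold.
  Dee: 3 of 7 neighbours < 7, below threshold.
  Eli: 2 of 5 neighbours ≥ 1, adopts the app.
  Fay: 1 of 4 neighbours < 3, below threshold.
  Jo: 3 of 7 neighbours < 7, below threshold.
  Kai: 1 of 4 neighbours < 4, below threshold.
  Pia: 1 of 4 neighbours ≥ 1, adopts the app.
Round 3 — checking thresholds:
  Ana: 3 of 6 neighbours < 5, below threshold.
  Dee: 3 of 7 neighbours < 7, below threshold.
  Fay: 3 of 4 neighbours ≥ 3, adopts the app.
  Jo: 5 of 7 neighbours < 7, below threshold.
  Kai: 2 of 4 neighbours < 4, below threshold.
Round 4 — no new adoptions; cascade stops.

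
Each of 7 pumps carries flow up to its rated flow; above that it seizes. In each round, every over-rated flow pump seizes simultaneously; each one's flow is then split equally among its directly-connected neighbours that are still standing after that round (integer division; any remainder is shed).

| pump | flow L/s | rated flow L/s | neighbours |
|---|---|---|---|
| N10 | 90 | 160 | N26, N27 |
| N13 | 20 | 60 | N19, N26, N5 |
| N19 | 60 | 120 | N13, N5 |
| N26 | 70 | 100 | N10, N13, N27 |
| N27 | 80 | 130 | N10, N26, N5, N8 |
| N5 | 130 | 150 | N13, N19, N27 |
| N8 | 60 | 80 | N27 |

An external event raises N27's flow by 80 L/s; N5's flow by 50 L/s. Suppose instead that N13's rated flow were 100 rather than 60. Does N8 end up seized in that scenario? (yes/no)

With N13's rated flow at 100:
Round 1 — N27 at 160 > 130; N5 at 180 > 150. N27, N5 seize.
  N27 sheds 160 L/s to N10, N26, N8: 53 each (1 lost).
    N10: 90+53 = 143 ≤ 160
    N26: 70+53 = 123 > 100
    N8: 60+53 = 113 > 80
  N5 sheds 180 L/s to N13, N19: 90 each.
    N13: 20+90 = 110 > 100
    N19: 60+90 = 150 > 120
Round 2 — N13, N19, N26, N8 seize.
  N13 sheds 110 L/s: no online neighbours, lost.
  N19 sheds 150 L/s: no online neighbours, lost.
  N26 sheds 123 L/s to N10: 123 each.
    N10: 143+123 = 266 > 160
  N8 sheds 113 L/s: no online neighbours, lost.
Round 3 — N10 seizes.
  N10 sheds 266 L/s: no online neighbours, lost.
No further seizures.

yes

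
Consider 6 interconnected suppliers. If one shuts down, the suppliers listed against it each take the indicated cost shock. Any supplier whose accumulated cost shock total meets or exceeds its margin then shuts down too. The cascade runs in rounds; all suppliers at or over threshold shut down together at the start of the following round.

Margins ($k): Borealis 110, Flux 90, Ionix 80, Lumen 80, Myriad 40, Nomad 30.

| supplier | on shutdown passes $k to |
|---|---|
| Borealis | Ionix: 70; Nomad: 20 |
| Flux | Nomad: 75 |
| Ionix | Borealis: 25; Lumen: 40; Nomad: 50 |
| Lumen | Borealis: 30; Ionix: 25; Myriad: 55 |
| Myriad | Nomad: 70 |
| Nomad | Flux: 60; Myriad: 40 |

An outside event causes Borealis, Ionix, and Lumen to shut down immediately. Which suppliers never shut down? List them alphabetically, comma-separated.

Flux

Round 1 — Borealis, Ionix, Lumen shut down (initial).
  Myriad: +55 → 55 ≥ 40
  Nomad: +20+50 → 70 ≥ 30
Round 2 — Myriad, Nomad shut down.
  Flux: +60 → 60 < 90
No further shutdowns.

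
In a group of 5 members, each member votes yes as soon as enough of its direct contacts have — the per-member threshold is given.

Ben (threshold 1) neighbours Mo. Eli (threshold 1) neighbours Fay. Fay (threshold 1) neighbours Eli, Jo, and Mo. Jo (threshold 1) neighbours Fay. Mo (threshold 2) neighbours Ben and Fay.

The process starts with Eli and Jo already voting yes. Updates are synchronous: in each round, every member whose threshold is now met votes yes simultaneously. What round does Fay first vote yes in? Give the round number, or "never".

Round 1 — Eli, Jo vote yes (initial).
Round 2 — checking thresholds:
  Fay: 2 of 3 neighbours ≥ 1, votes yes.
Round 3 — no new yes votes; cascade stops.

2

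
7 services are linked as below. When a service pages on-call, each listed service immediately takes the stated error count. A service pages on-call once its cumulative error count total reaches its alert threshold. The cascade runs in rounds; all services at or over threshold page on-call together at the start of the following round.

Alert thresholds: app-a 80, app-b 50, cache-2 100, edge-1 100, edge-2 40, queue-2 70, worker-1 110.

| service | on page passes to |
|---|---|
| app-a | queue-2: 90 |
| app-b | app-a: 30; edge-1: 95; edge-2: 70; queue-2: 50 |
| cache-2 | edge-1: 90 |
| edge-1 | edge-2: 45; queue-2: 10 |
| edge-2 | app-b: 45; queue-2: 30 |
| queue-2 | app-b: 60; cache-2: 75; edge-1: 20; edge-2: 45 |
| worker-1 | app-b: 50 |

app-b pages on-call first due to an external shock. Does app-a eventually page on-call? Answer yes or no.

Round 1 — app-b pages on-call (initial).
  app-a: +30 → 30 < 80
  edge-1: +95 → 95 < 100
  edge-2: +70 → 70 ≥ 40
  queue-2: +50 → 50 < 70
Round 2 — edge-2 pages on-call.
  queue-2: +30 → 80 ≥ 70
Round 3 — queue-2 pages on-call.
  cache-2: +75 → 75 < 100
  edge-1: +20 → 115 ≥ 100
Round 4 — edge-1 pages on-call.
No further pages.

no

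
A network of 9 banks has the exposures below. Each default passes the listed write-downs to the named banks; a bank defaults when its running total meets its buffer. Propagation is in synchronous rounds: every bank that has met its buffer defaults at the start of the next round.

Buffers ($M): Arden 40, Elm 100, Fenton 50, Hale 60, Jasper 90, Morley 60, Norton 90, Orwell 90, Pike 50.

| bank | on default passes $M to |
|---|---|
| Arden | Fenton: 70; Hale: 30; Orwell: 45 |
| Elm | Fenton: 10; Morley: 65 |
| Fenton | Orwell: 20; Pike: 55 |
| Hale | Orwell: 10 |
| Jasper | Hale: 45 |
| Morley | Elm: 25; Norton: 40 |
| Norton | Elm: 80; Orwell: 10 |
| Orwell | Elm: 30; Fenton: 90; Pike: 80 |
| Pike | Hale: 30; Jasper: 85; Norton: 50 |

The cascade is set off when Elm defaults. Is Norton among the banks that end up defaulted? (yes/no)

Round 1 — Elm defaults (initial).
  Fenton: +10 → 10 < 50
  Morley: +65 → 65 ≥ 60
Round 2 — Morley defaults.
  Norton: +40 → 40 < 90
No further defaults.

no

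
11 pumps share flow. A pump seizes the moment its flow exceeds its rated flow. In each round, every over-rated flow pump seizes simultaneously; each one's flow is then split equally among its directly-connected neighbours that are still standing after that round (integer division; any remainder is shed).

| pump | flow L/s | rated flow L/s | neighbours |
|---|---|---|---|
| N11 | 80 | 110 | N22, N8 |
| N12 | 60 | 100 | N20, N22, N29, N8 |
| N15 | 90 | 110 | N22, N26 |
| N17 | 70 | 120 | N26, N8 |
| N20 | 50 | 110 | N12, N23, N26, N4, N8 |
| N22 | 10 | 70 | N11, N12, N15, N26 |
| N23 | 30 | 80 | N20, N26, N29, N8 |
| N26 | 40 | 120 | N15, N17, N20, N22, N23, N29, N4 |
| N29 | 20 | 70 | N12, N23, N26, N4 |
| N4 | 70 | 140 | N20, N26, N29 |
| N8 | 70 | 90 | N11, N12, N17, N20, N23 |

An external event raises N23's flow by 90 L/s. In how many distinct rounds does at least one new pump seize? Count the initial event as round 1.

Round 1 — N23 at 120 > 80. N23 seizes.
  N23 sheds 120 L/s to N20, N26, N29, N8: 30 each.
    N20: 50+30 = 80 ≤ 110
    N26: 40+30 = 70 ≤ 120
    N29: 20+30 = 50 ≤ 70
    N8: 70+30 = 100 > 90
Round 2 — N8 seizes.
  N8 sheds 100 L/s to N11, N12, N17, N20: 25 each.
    N11: 80+25 = 105 ≤ 110
    N12: 60+25 = 85 ≤ 100
    N17: 70+25 = 95 ≤ 120
    N20: 80+25 = 105 ≤ 110
No further seizures.

2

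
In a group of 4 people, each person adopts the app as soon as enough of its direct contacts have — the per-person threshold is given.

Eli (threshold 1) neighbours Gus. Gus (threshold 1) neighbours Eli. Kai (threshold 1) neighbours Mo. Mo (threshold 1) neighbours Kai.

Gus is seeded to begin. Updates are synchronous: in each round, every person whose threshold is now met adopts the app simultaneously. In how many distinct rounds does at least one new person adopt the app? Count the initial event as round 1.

Round 1 — Gus adopts the app (initial).
Round 2 — checking thresholds:
  Eli: 1 of 1 neighbours ≥ 1, adopts the app.
Round 3 — no new adoptions; cascade stops.

2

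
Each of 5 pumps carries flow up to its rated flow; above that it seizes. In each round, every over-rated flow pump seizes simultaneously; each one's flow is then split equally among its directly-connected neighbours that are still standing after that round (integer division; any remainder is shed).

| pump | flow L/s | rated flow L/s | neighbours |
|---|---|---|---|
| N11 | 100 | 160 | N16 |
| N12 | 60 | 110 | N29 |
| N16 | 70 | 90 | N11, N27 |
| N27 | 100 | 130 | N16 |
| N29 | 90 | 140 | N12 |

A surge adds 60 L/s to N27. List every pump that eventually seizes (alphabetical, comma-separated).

N11, N16, N27

Round 1 — N27 at 160 > 130. N27 seizes.
  N27 sheds 160 L/s to N16: 160 each.
    N16: 70+160 = 230 > 90
Round 2 — N16 seizes.
  N16 sheds 230 L/s to N11: 230 each.
    N11: 100+230 = 330 > 160
Round 3 — N11 seizes.
  N11 sheds 330 L/s: no online neighbours, lost.
No further seizures.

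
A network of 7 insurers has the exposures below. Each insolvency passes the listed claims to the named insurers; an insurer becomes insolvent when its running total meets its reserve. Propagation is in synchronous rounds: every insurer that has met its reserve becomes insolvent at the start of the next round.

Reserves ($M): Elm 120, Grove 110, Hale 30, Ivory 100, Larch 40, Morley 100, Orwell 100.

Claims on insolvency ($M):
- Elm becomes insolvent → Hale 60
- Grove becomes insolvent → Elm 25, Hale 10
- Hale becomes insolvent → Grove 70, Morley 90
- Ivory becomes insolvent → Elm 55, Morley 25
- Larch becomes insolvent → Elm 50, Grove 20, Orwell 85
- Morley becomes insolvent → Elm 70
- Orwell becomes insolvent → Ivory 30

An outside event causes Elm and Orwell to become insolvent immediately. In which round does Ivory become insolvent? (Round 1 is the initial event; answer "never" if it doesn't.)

Round 1 — Elm, Orwell become insolvent (initial).
  Hale: +60 → 60 ≥ 30
  Ivory: +30 → 30 < 100
Round 2 — Hale becomes insolvent.
  Grove: +70 → 70 < 110
  Morley: +90 → 90 < 100
No further insolvencies.

never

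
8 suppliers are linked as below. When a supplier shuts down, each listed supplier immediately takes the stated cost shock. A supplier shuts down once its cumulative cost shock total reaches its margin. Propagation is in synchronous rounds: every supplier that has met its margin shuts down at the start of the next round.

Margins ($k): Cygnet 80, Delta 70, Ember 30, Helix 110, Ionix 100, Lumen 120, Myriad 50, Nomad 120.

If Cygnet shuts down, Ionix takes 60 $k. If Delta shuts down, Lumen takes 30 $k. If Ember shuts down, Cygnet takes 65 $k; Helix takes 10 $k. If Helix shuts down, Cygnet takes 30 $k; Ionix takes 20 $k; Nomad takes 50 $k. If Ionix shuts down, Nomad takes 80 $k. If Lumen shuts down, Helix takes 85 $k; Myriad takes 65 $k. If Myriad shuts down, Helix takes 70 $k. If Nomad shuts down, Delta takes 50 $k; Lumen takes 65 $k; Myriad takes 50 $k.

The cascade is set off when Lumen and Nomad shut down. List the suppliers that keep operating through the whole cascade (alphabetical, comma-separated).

Cygnet, Delta, Ember, Ionix

Round 1 — Lumen, Nomad shut down (initial).
  Delta: +50 → 50 < 70
  Helix: +85 → 85 < 110
  Myriad: +65+50 → 115 ≥ 50
Round 2 — Myriad shuts down.
  Helix: +70 → 155 ≥ 110
Round 3 — Helix shuts down.
  Cygnet: +30 → 30 < 80
  Ionix: +20 → 20 < 100
No further shutdowns.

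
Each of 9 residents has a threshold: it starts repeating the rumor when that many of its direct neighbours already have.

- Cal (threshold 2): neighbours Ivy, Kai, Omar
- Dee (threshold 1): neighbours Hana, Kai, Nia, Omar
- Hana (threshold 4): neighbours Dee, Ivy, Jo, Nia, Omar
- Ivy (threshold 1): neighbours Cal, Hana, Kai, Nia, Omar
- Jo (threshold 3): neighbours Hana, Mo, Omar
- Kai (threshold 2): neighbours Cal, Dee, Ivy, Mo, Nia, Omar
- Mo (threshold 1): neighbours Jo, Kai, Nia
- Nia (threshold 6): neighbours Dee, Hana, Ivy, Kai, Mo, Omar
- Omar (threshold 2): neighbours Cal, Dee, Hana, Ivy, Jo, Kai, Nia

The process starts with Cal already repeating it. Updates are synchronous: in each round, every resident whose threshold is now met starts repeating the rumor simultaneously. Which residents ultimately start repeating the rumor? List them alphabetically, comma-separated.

Cal, Dee, Ivy, Kai, Mo, Omar

Round 1 — Cal starts repeating the rumor (initial).
Round 2 — checking thresholds:
  Ivy: 1 of 5 neighbours ≥ 1, starts repeating the rumor.
  Kai: 1 of 6 neighbours < 2, not yet.
  Omar: 1 of 7 neighbours < 2, not yet.
Round 3 — checking thresholds:
  Hana: 1 of 5 neighbours < 4, not yet.
  Kai: 2 of 6 neighbours ≥ 2, starts repeating the rumor.
  Nia: 1 of 6 neighbours < 6, not yet.
  Omar: 2 of 7 neighbours ≥ 2, starts repeating the rumor.
Round 4 — checking thresholds:
  Dee: 2 of 4 neighbours ≥ 1, starts repeating the rumor.
  Hana: 2 of 5 neighbours < 4, not yet.
  Jo: 1 of 3 neighbours < 3, not yet.
  Mo: 1 of 3 neighbours ≥ 1, starts repeating the rumor.
  Nia: 3 of 6 neighbours < 6, not yet.
Round 5 — no new spreads; cascade stops.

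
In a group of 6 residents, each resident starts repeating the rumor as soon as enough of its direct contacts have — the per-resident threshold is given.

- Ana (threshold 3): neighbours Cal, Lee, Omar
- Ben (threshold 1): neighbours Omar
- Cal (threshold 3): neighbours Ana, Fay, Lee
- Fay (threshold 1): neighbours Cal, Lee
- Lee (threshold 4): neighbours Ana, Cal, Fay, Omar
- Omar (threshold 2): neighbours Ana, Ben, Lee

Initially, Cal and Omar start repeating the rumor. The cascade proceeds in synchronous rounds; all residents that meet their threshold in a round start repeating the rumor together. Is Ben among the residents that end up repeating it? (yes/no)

yes

Round 1 — Cal, Omar start repeating the rumor (initial).
Round 2 — checking thresholds:
  Ana: 2 of 3 neighbours < 3, not yet.
  Ben: 1 of 1 neighbours ≥ 1, starts repeating the rumor.
  Fay: 1 of 2 neighbours ≥ 1, starts repeating the rumor.
  Lee: 2 of 4 neighbours < 4, not yet.
Round 3 — no new spreads; cascade stops.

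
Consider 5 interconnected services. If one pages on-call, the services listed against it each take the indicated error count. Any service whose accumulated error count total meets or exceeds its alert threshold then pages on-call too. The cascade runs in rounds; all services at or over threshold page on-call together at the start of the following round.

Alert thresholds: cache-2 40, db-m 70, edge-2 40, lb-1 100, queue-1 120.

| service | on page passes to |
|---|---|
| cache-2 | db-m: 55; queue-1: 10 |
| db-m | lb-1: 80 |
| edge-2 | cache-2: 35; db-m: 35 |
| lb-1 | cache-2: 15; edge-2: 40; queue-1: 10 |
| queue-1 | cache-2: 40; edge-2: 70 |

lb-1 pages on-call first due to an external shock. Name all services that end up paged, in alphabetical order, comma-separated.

Round 1 — lb-1 pages on-call (initial).
  cache-2: +15 → 15 < 40
  edge-2: +40 → 40 ≥ 40
  queue-1: +10 → 10 < 120
Round 2 — edge-2 pages on-call.
  cache-2: +35 → 50 ≥ 40
  db-m: +35 → 35 < 70
Round 3 — cache-2 pages on-call.
  db-m: +55 → 90 ≥ 70
  queue-1: +10 → 20 < 120
Round 4 — db-m pages on-call.
No further pages.

cache-2, db-m, edge-2, lb-1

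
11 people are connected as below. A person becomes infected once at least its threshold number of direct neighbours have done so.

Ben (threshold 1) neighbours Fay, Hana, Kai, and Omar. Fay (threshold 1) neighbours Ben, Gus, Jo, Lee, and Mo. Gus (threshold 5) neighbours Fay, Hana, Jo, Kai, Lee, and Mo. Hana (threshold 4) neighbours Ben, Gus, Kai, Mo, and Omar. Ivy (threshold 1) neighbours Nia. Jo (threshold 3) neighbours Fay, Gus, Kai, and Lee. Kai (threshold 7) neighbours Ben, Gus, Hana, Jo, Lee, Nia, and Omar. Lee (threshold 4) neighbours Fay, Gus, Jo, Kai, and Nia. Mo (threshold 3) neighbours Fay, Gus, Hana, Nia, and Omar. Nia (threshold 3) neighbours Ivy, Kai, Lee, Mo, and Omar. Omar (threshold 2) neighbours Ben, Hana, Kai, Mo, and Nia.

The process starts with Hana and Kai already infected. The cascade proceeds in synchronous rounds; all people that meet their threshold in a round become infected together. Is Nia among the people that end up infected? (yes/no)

yes

Round 1 — Hana, Kai become infected (initial).
Round 2 — checking thresholds:
  Ben: 2 of 4 neighbours ≥ 1, becomes infected.
  Gus: 2 of 6 neighbours < 5, not yet.
  Jo: 1 of 4 neighbours < 3, not yet.
  Lee: 1 of 5 neighbours < 4, not yet.
  Mo: 1 of 5 neighbours < 3, not yet.
  Nia: 1 of 5 neighbours < 3, not yet.
  Omar: 2 of 5 neighbours ≥ 2, becomes infected.
Round 3 — checking thresholds:
  Fay: 1 of 5 neighbours ≥ 1, becomes infected.
  Gus: 2 of 6 neighbours < 5, not yet.
  Jo: 1 of 4 neighbours < 3, not yet.
  Lee: 1 of 5 neighbours < 4, not yet.
  Mo: 2 of 5 neighbours < 3, not yet.
  Nia: 2 of 5 neighbours < 3, not yet.
Round 4 — checking thresholds:
  Gus: 3 of 6 neighbours < 5, not yet.
  Jo: 2 of 4 neighbours < 3, not yet.
  Lee: 2 of 5 neighbours < 4, not yet.
  Mo: 3 of 5 neighbours ≥ 3, becomes infected.
  Nia: 2 of 5 neighbours < 3, not yet.
Round 5 — checking thresholds:
  Gus: 4 of 6 neighbours < 5, not yet.
  Jo: 2 of 4 neighbours < 3, not yet.
  Lee: 2 of 5 neighbours < 4, not yet.
  Nia: 3 of 5 neighbours ≥ 3, becomes infected.
Round 6 — checking thresholds:
  Gus: 4 of 6 neighbours < 5, not yet.
  Ivy: 1 of 1 neighbours ≥ 1, becomes infected.
  Jo: 2 of 4 neighbours < 3, not yet.
  Lee: 3 of 5 neighbours < 4, not yet.
Round 7 — no new infections; cascade stops.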